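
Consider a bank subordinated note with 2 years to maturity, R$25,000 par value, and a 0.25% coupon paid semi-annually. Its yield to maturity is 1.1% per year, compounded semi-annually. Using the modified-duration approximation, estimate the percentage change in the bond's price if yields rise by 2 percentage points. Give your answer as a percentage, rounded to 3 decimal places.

Periodic yield y = 0.0055. Modified duration first:
  t   CF        PV=CF/(1+0.0055)^t    t·PV
  1        31.25        31.0791        31.0791
  2        31.25        30.9091        61.8181
  3        31.25        30.7400        92.2200
  4    25,031.25    24,488.0520    97,952.2078
  Σ                 24,580.7801    98,137.3250
P = 24,580.7801; D_Mac = 3.99244 half-year periods = 1.99622 yrs; D_mod = 1.99622/(1+0.0055) = 1.98530 yrs.
ΔP/P ≈ -D_mod · Δy = -1.98530 × (+0.02) = -0.039706 = -3.9706%.

-3.971%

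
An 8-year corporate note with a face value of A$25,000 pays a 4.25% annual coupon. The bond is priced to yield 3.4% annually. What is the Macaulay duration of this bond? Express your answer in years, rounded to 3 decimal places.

Periodic yield y = 0.034. Discount each cash flow and weight by its year:
  t   CF        PV=CF/(1+0.034)^t    t·PV
  1     1,062.50     1,027.5629     1,027.5629
  2     1,062.50       993.7745     1,987.5491
  3     1,062.50       961.0972     2,883.2917
  4     1,062.50       929.4944     3,717.9777
  5     1,062.50       898.9308     4,494.6538
  6     1,062.50       869.3721     5,216.2327
  7     1,062.50       840.7854     5,885.4979
  8    26,062.50    19,945.8139   159,566.5111
  Σ                 26,466.8312   184,779.2767
Price P = Σ PV = 26,466.8312.
Macaulay duration = Σ(t·PV) / P = 184,779.2767 / 26,466.8312 = 6.98154 years.

6.982 years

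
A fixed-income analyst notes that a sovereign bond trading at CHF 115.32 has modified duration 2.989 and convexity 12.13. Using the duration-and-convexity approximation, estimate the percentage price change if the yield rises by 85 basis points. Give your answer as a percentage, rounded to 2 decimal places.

-2.50%

Duration effect: -D_mod·Δy = -2.989 × (+0.0085) = -0.0254065
Convexity effect: ½·C·(Δy)² = 0.5 × 12.13 × (0.0085)² = +0.00043819625
ΔP/P ≈ -0.0254065 + 0.00043819625 = -0.02496830375
= -2.496830375%.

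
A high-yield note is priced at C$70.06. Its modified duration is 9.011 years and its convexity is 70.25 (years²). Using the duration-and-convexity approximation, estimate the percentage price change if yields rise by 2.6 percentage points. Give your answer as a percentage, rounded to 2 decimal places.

-21.05%

Duration effect: -D_mod·Δy = -9.011 × (+0.026) = -0.234286
Convexity effect: ½·C·(Δy)² = 0.5 × 70.25 × (0.026)² = +0.0237445
ΔP/P ≈ -0.234286 + 0.0237445 = -0.2105415
= -21.05415%.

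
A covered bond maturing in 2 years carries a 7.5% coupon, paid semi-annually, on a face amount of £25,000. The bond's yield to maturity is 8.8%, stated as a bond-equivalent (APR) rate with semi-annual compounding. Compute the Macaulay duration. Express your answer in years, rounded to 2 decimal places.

Periodic yield y = 0.044. Discount each cash flow and weight by its period:
  t   CF        PV=CF/(1+0.044)^t    t·PV
  1       937.50       897.9885       897.9885
  2       937.50       860.1422     1,720.2845
  3       937.50       823.8910     2,471.6731
  4    25,937.50    21,833.6387    87,334.5548
  Σ                 24,415.6605    92,424.5009
Price P = Σ PV = 24,415.6605.
Macaulay duration = Σ(t·PV) / P = 92,424.5009 / 24,415.6605 = 3.78546 half-year periods.
In years: 3.78546 / 2 = 1.89273 years.

1.89 years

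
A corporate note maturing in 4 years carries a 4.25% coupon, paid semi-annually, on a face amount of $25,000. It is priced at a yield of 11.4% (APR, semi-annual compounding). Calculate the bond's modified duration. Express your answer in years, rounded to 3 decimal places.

Periodic yield y = 0.057. First find Macaulay duration:
  t   CF        PV=CF/(1+0.057)^t    t·PV
  1       531.25       502.6017       502.6017
  2       531.25       475.4983       950.9966
  3       531.25       449.8565     1,349.5694
  4       531.25       425.5974     1,702.3897
  5       531.25       402.6466     2,013.2329
  6       531.25       380.9334     2,285.6002
  7       531.25       360.3911     2,522.7376
  8    25,531.25    16,385.9709   131,087.7673
  Σ                 19,383.4959   142,414.8954
P = 19,383.4959; Macaulay duration = 142,414.8954 / 19,383.4959 = 7.34722 half-year periods = 3.67361 years.
Modified duration = D_Mac / (1 + y) = 3.67361 / 1.057 = 3.47551 years.

3.476 years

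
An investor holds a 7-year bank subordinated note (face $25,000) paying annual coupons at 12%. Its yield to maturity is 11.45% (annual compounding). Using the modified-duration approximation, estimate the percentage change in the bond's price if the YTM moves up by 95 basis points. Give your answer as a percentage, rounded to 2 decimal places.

-4.38%

Periodic yield y = 0.1145. Modified duration first:
  t   CF        PV=CF/(1+0.1145)^t    t·PV
  1     3,000.00     2,691.7900     2,691.7900
  2     3,000.00     2,415.2445     4,830.4891
  3     3,000.00     2,167.1104     6,501.3312
  4     3,000.00     1,944.4687     7,777.8749
  5     3,000.00     1,744.7005     8,723.5026
  6     3,000.00     1,565.4558     9,392.7350
  7    28,000.00    13,109.8439    91,768.9075
  Σ                 25,638.6140   131,686.6303
P = 25,638.6140; D_Mac = 5.13626 yrs; D_mod = 5.13626/(1+0.1145) = 4.60858 yrs.
ΔP/P ≈ -D_mod · Δy = -4.60858 × (+0.0095) = -0.043782 = -4.3782%.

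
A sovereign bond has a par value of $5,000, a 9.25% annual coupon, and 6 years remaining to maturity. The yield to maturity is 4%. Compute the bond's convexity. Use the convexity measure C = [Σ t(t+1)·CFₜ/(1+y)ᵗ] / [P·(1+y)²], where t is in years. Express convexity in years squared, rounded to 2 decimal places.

With y = 0.04:
  t   CF        PV=CF/(1+0.04)^t    t·PV        t(t+1)·PV
  1       462.50       444.7115       444.7115         889.4231
  2       462.50       427.6072       855.2145       2,565.6435
  3       462.50       411.1608     1,233.4824       4,933.9298
  4       462.50       395.3469     1,581.3878       7,906.9388
  5       462.50       380.1413     1,900.7064      11,404.2386
  6     5,462.50     4,317.0931    25,902.5586     181,317.9101
  Σ                  6,376.0609    31,918.0613     209,018.0838
P = 6,376.0609.
Convexity = Σ t(t+1)·PV / [P·(1+y)²] = 209,018.0838 / (6,376.0609 × 1.081600) = 30.30852.

30.31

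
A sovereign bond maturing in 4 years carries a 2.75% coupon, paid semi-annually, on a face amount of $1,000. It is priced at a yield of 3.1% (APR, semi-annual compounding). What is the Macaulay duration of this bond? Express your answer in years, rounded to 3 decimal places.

Periodic yield y = 0.0155. Discount each cash flow and weight by its period:
  t   CF        PV=CF/(1+0.0155)^t    t·PV
  1        13.75        13.5401        13.5401
  2        13.75        13.3335        26.6669
  3        13.75        13.1299        39.3898
  4        13.75        12.9295        51.7181
  5        13.75        12.7322        63.6609
  6        13.75        12.5379        75.2271
  7        13.75        12.3465        86.4254
  8     1,013.75       896.3785     7,171.0282
  Σ                    986.9281     7,527.6567
Price P = Σ PV = 986.9281.
Macaulay duration = Σ(t·PV) / P = 7,527.6567 / 986.9281 = 7.62736 half-year periods.
In years: 7.62736 / 2 = 3.81368 years.

3.814 years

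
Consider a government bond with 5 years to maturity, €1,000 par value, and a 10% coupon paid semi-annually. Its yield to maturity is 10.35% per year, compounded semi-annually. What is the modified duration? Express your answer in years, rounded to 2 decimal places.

Periodic yield y = 0.05175. First find Macaulay duration:
  t   CF        PV=CF/(1+0.05175)^t    t·PV
  1        50.00        47.5398        47.5398
  2        50.00        45.2007        90.4014
  3        50.00        42.9766       128.9299
  4        50.00        40.8620       163.4481
  5        50.00        38.8515       194.2573
  6        50.00        36.9398       221.6390
  7        50.00        35.1223       245.8558
  8        50.00        33.3941       267.1529
  9        50.00        31.7510       285.7589
  10    1,050.00       633.9633     6,339.6326
  Σ                    986.6011     7,984.6157
P = 986.6011; Macaulay duration = 7,984.6157 / 986.6011 = 8.09305 half-year periods = 4.04653 years.
Modified duration = D_Mac / (1 + y) = 4.04653 / 1.05175 = 3.84742 years.

3.85 years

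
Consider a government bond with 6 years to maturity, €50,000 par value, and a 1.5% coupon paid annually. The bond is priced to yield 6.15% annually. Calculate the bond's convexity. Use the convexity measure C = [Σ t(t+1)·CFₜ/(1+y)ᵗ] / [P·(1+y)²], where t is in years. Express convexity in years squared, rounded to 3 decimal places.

35.190

With y = 0.0615:
  t   CF        PV=CF/(1+0.0615)^t    t·PV        t(t+1)·PV
  1       750.00       706.5473       706.5473       1,413.0947
  2       750.00       665.6122     1,331.2244       3,993.6731
  3       750.00       627.0487     1,881.1461       7,524.5843
  4       750.00       590.7194     2,362.8778      11,814.3890
  5       750.00       556.4950     2,782.4750      16,694.8502
  6    50,750.00    35,474.4814   212,846.8886   1,489,928.2199
  Σ                 38,620.9041   221,911.1592   1,531,368.8112
P = 38,620.9041.
Convexity = Σ t(t+1)·PV / [P·(1+y)²] = 1,531,368.8112 / (38,620.9041 × 1.126782) = 35.18985.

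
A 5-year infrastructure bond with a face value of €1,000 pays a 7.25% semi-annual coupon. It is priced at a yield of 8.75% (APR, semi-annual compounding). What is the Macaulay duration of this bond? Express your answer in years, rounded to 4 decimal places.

4.2553 years

Periodic yield y = 0.04375. Discount each cash flow and weight by its period:
  t   CF        PV=CF/(1+0.04375)^t    t·PV
  1        36.25        34.7305        34.7305
  2        36.25        33.2748        66.5495
  3        36.25        31.8800        95.6401
  4        36.25        30.5437       122.1749
  5        36.25        29.2635       146.3173
  6        36.25        28.0368       168.2210
  7        36.25        26.8616       188.0315
  8        36.25        25.7357       205.8857
  9        36.25        24.6570       221.9127
  10    1,036.25       675.3045     6,753.0452
  Σ                    940.2882     8,002.5084
Price P = Σ PV = 940.2882.
Macaulay duration = Σ(t·PV) / P = 8,002.5084 / 940.2882 = 8.51070 half-year periods.
In years: 8.51070 / 2 = 4.25535 years.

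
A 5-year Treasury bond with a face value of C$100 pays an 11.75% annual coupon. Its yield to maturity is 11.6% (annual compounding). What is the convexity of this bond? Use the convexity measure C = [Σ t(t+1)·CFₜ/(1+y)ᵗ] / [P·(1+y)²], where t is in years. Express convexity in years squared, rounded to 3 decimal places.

With y = 0.116:
  t   CF        PV=CF/(1+0.116)^t    t·PV        t(t+1)·PV
  1        11.75        10.5287        10.5287          21.0573
  2        11.75         9.4343        18.8686          56.6058
  3        11.75         8.4537        25.3610         101.4440
  4        11.75         7.5750        30.2999         151.4995
  5       111.75        64.5545       322.7725       1,936.6352
  Σ                    100.5461       407.8307       2,267.2418
P = 100.5461.
Convexity = Σ t(t+1)·PV / [P·(1+y)²] = 2,267.2418 / (100.5461 × 1.245456) = 18.10523.

18.105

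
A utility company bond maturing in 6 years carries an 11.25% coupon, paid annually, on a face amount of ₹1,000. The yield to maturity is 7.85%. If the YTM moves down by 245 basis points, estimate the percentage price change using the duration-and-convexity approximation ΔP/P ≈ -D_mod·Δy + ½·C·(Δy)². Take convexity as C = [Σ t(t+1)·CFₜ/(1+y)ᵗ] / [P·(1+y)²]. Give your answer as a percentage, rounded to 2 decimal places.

With y = 0.0785:
  t   CF        PV=CF/(1+0.0785)^t    t·PV        t(t+1)·PV
  1       112.50       104.3115       104.3115         208.6231
  2       112.50        96.7191       193.4382         580.3146
  3       112.50        89.6793       269.0378       1,076.1513
  4       112.50        83.1519       332.6074       1,663.0370
  5       112.50        77.0995       385.4977       2,312.9861
  6     1,112.50       706.9344     4,241.6065      29,691.2453
  Σ                  1,157.8957     5,526.4991      35,532.3574
P = 1,157.8957; D_Mac = 4.77288 yrs; D_mod = 4.42548 yrs; C = 26.38240.
Duration effect: -4.42548 × (-0.0245) = +0.108424
Convexity effect: 0.5 × 26.38240 × (-0.0245)² = +0.0079180
ΔP/P ≈ +0.108424 + 0.0079180 = +0.116342 = +11.6342%.

+11.63%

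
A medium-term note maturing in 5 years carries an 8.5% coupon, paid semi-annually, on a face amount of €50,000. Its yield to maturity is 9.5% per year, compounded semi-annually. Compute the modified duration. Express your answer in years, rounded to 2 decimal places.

3.97 years

Periodic yield y = 0.0475. First find Macaulay duration:
  t   CF        PV=CF/(1+0.0475)^t    t·PV
  1     2,125.00     2,028.6396     2,028.6396
  2     2,125.00     1,936.6488     3,873.2976
  3     2,125.00     1,848.8294     5,546.4882
  4     2,125.00     1,764.9923     7,059.9691
  5     2,125.00     1,684.9568     8,424.7841
  6     2,125.00     1,608.5507     9,651.3040
  7     2,125.00     1,535.6092    10,749.2646
  8     2,125.00     1,465.9754    11,727.8032
  9     2,125.00     1,399.4992    12,595.4927
  10   52,125.00    32,772.2117   327,722.1170
  Σ                 48,045.9131   399,379.1600
P = 48,045.9131; Macaulay duration = 399,379.1600 / 48,045.9131 = 8.31245 half-year periods = 4.15622 years.
Modified duration = D_Mac / (1 + y) = 4.15622 / 1.0475 = 3.96776 years.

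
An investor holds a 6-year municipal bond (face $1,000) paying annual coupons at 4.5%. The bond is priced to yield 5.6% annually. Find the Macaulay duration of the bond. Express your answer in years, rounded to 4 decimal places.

Periodic yield y = 0.056. Discount each cash flow and weight by its year:
  t   CF        PV=CF/(1+0.056)^t    t·PV
  1        45.00        42.6136        42.6136
  2        45.00        40.3538        80.7076
  3        45.00        38.2138       114.6415
  4        45.00        36.1874       144.7494
  5        45.00        34.2683       171.3416
  6     1,045.00       753.5859     4,521.5156
  Σ                    945.2229     5,075.5695
Price P = Σ PV = 945.2229.
Macaulay duration = Σ(t·PV) / P = 5,075.5695 / 945.2229 = 5.36971 years.

5.3697 years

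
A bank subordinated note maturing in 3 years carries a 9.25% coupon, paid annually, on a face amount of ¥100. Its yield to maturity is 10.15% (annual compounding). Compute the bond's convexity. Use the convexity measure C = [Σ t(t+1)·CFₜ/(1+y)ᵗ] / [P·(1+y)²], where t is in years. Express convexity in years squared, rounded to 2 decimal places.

8.80

With y = 0.1015:
  t   CF        PV=CF/(1+0.1015)^t    t·PV        t(t+1)·PV
  1         9.25         8.3976         8.3976          16.7953
  2         9.25         7.6238        15.2476          45.7429
  3       109.25        81.7463       245.2388         980.9552
  Σ                     97.7677       268.8841       1,043.4934
P = 97.7677.
Convexity = Σ t(t+1)·PV / [P·(1+y)²] = 1,043.4934 / (97.7677 × 1.213302) = 8.79681.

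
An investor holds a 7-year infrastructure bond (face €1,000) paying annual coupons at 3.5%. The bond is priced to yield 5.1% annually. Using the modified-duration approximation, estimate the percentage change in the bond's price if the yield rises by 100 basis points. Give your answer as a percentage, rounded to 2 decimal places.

-5.98%

Periodic yield y = 0.051. Modified duration first:
  t   CF        PV=CF/(1+0.051)^t    t·PV
  1        35.00        33.3016        33.3016
  2        35.00        31.6856        63.3713
  3        35.00        30.1481        90.4443
  4        35.00        28.6852       114.7406
  5        35.00        27.2932       136.4660
  6        35.00        25.9688       155.8128
  7     1,035.00       730.6701     5,114.6907
  Σ                    907.7526     5,708.8273
P = 907.7526; D_Mac = 6.28897 yrs; D_mod = 6.28897/(1+0.051) = 5.98379 yrs.
ΔP/P ≈ -D_mod · Δy = -5.98379 × (+0.01) = -0.059838 = -5.9838%.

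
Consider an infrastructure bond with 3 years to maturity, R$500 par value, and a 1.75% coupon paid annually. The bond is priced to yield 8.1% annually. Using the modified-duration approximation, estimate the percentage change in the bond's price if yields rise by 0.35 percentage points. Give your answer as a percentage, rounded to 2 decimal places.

Periodic yield y = 0.081. Modified duration first:
  t   CF        PV=CF/(1+0.081)^t    t·PV
  1         8.75         8.0944         8.0944
  2         8.75         7.4878        14.9757
  3       508.75       402.7424     1,208.2272
  Σ                    418.3246     1,231.2972
P = 418.3246; D_Mac = 2.94340 yrs; D_mod = 2.94340/(1+0.081) = 2.72285 yrs.
ΔP/P ≈ -D_mod · Δy = -2.72285 × (+0.0035) = -0.009530 = -0.9530%.

-0.95%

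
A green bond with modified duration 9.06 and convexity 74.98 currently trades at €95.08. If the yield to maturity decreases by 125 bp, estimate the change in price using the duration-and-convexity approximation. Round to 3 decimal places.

Duration effect: -D_mod·Δy = -9.06 × (-0.0125) = +0.113250
Convexity effect: ½·C·(Δy)² = 0.5 × 74.98 × (-0.0125)² = +0.0058578125
ΔP/P ≈ +0.113250 + 0.0058578125 = +0.1191078125
ΔP ≈ 95.08 × (+0.1191078125) = +11.3247708125.

+€11.325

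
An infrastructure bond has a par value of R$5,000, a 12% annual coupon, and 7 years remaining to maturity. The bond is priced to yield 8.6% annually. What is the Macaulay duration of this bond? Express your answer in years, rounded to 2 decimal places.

Periodic yield y = 0.086. Discount each cash flow and weight by its year:
  t   CF        PV=CF/(1+0.086)^t    t·PV
  1       600.00       552.4862       552.4862
  2       600.00       508.7350     1,017.4700
  3       600.00       468.4484     1,405.3452
  4       600.00       431.3521     1,725.4085
  5       600.00       397.1935     1,985.9675
  6       600.00       365.7399     2,194.4392
  7     5,600.00     3,143.2524    22,002.7665
  Σ                  5,867.2074    30,883.8831
Price P = Σ PV = 5,867.2074.
Macaulay duration = Σ(t·PV) / P = 30,883.8831 / 5,867.2074 = 5.26381 years.

5.26 years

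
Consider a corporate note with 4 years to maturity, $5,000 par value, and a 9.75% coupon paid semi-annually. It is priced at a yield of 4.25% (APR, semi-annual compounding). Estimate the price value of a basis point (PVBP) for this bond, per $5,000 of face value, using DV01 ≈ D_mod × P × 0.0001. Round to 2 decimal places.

Periodic yield y = 0.02125.
  t   CF        PV=CF/(1+0.02125)^t    t·PV
  1       243.75       238.6781       238.6781
  2       243.75       233.7117       467.4234
  3       243.75       228.8487       686.5460
  4       243.75       224.0868       896.3473
  5       243.75       219.4241     1,097.1204
  6       243.75       214.8583     1,289.1500
  7       243.75       210.3876     1,472.7132
  8     5,243.75     4,431.8538    35,454.8301
  Σ                  6,001.8491    41,602.8086
P = 6,001.8491; D_Mac = 6.93167 half-year periods = 3.46583 yrs; D_mod = 3.39372 yrs.
DV01 ≈ 3.39372 × 6,001.8491 × 0.0001 = 2.036857.

$2.04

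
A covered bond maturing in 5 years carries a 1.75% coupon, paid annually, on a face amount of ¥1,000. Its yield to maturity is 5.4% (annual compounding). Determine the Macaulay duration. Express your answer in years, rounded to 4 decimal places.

4.8130 years

Periodic yield y = 0.054. Discount each cash flow and weight by its year:
  t   CF        PV=CF/(1+0.054)^t    t·PV
  1        17.50        16.6034        16.6034
  2        17.50        15.7528        31.5055
  3        17.50        14.9457        44.8371
  4        17.50        14.1800        56.7199
  5     1,017.50       782.2244     3,911.1220
  Σ                    843.7063     4,060.7880
Price P = Σ PV = 843.7063.
Macaulay duration = Σ(t·PV) / P = 4,060.7880 / 843.7063 = 4.81304 years.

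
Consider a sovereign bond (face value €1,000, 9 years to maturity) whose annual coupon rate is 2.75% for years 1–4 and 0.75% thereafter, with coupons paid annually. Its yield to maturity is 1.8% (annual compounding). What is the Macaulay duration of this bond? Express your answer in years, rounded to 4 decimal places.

8.2387 years

Periodic yield y = 0.018. Discount each cash flow and weight by its year:
  t   CF        PV=CF/(1+0.018)^t    t·PV
  1        27.50        27.0138        27.0138
  2        27.50        26.5361        53.0722
  3        27.50        26.0669        78.2007
  4        27.50        25.6060       102.4240
  5         7.50         6.8600        34.2999
  6         7.50         6.7387        40.4321
  7         7.50         6.6195        46.3367
  8         7.50         6.5025        52.0198
  9     1,007.50       858.0549     7,722.4937
  Σ                    989.9983     8,156.2927
Price P = Σ PV = 989.9983.
Macaulay duration = Σ(t·PV) / P = 8,156.2927 / 989.9983 = 8.23869 years.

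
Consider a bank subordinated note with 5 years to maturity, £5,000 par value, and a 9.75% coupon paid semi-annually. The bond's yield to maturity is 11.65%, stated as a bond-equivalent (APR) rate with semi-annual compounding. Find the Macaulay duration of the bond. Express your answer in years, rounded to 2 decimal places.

Periodic yield y = 0.05825. Discount each cash flow and weight by its period:
  t   CF        PV=CF/(1+0.05825)^t    t·PV
  1       243.75       230.3331       230.3331
  2       243.75       217.6547       435.3094
  3       243.75       205.6742       617.0226
  4       243.75       194.3531       777.4125
  5       243.75       183.6552       918.2760
  6       243.75       173.5461     1,041.2768
  7       243.75       163.9935     1,147.9546
  8       243.75       154.9667     1,239.7337
  9       243.75       146.4368     1,317.9309
  10    5,243.75     2,976.8655    29,768.6546
  Σ                  4,647.4789    37,493.9042
Price P = Σ PV = 4,647.4789.
Macaulay duration = Σ(t·PV) / P = 37,493.9042 / 4,647.4789 = 8.06758 half-year periods.
In years: 8.06758 / 2 = 4.03379 years.

4.03 years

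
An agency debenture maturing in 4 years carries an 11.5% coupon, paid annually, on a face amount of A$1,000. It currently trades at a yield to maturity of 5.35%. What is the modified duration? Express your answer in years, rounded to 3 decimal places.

3.303 years

Periodic yield y = 0.0535. First find Macaulay duration:
  t   CF        PV=CF/(1+0.0535)^t    t·PV
  1       115.00       109.1599       109.1599
  2       115.00       103.6165       207.2329
  3       115.00        98.3545       295.0635
  4     1,115.00       905.1837     3,620.7347
  Σ                  1,216.3146     4,232.1910
P = 1,216.3146; Macaulay duration = 4,232.1910 / 1,216.3146 = 3.47952 years.
Modified duration = D_Mac / (1 + y) = 3.47952 / 1.0535 = 3.30282 years.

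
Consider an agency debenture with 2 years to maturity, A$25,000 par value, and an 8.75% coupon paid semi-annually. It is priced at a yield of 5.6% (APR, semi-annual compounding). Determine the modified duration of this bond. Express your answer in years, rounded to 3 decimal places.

Periodic yield y = 0.028. First find Macaulay duration:
  t   CF        PV=CF/(1+0.028)^t    t·PV
  1     1,093.75     1,063.9591     1,063.9591
  2     1,093.75     1,034.9797     2,069.9594
  3     1,093.75     1,006.7896     3,020.3688
  4    26,093.75    23,364.9060    93,459.6241
  Σ                 26,470.6345    99,613.9115
P = 26,470.6345; Macaulay duration = 99,613.9115 / 26,470.6345 = 3.76319 half-year periods = 1.88159 years.
Modified duration = D_Mac / (1 + y) = 1.88159 / 1.028 = 1.83034 years.

1.830 years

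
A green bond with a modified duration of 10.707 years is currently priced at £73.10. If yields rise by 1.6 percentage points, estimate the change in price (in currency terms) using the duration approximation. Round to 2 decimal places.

Duration approximation: ΔP/P ≈ -D_mod · Δy = -10.707 × (+0.016) = -0.171312.
ΔP ≈ 73.10 × (-0.171312) = -12.5229072.

-£12.52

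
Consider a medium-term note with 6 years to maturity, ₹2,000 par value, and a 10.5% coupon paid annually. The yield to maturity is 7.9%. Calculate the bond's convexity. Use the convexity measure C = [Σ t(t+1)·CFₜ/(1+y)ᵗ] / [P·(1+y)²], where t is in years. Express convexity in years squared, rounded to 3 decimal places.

26.714

With y = 0.079:
  t   CF        PV=CF/(1+0.079)^t    t·PV        t(t+1)·PV
  1       210.00       194.6247       194.6247         389.2493
  2       210.00       180.3750       360.7501       1,082.2502
  3       210.00       167.1687       501.5061       2,006.0244
  4       210.00       154.9293       619.7171       3,098.5857
  5       210.00       143.5860       717.9300       4,307.5797
  6     2,210.00     1,400.4371     8,402.6226      58,818.3579
  Σ                  2,241.1207    10,797.1505      69,702.0472
P = 2,241.1207.
Convexity = Σ t(t+1)·PV / [P·(1+y)²] = 69,702.0472 / (2,241.1207 × 1.164241) = 26.71391.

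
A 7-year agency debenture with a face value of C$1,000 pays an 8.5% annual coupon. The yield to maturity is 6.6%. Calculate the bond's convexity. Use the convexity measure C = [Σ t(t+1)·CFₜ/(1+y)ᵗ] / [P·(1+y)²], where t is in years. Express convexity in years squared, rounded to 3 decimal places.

36.589

With y = 0.066:
  t   CF        PV=CF/(1+0.066)^t    t·PV        t(t+1)·PV
  1        85.00        79.7373        79.7373         159.4747
  2        85.00        74.8005       149.6010         448.8030
  3        85.00        70.1693       210.5080         842.0319
  4        85.00        65.8249       263.2995       1,316.4977
  5        85.00        61.7494       308.7471       1,852.4827
  6        85.00        57.9263       347.5577       2,432.9041
  7     1,085.00       693.6323     4,855.4261      38,843.4085
  Σ                  1,103.8401     6,214.8768      45,895.6026
P = 1,103.8401.
Convexity = Σ t(t+1)·PV / [P·(1+y)²] = 45,895.6026 / (1,103.8401 × 1.136356) = 36.58900.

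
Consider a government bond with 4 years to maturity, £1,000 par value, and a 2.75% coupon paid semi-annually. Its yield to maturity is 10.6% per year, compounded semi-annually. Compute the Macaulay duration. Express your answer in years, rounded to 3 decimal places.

Periodic yield y = 0.053. Discount each cash flow and weight by its period:
  t   CF        PV=CF/(1+0.053)^t    t·PV
  1        13.75        13.0579        13.0579
  2        13.75        12.4007        24.8014
  3        13.75        11.7765        35.3296
  4        13.75        11.1838        44.7352
  5        13.75        10.6209        53.1044
  6        13.75        10.0863        60.5179
  7        13.75         9.5786        67.0505
  8     1,013.75       670.6623     5,365.2984
  Σ                    749.3671     5,663.8954
Price P = Σ PV = 749.3671.
Macaulay duration = Σ(t·PV) / P = 5,663.8954 / 749.3671 = 7.55824 half-year periods.
In years: 7.55824 / 2 = 3.77912 years.

3.779 years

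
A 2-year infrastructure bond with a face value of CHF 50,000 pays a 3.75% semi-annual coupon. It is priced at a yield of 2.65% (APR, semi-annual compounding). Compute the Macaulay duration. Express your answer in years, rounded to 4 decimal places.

1.9461 years

Periodic yield y = 0.01325. Discount each cash flow and weight by its period:
  t   CF        PV=CF/(1+0.01325)^t    t·PV
  1       937.50       925.2406       925.2406
  2       937.50       913.1414     1,826.2829
  3       937.50       901.2005     2,703.6016
  4    50,937.50    48,324.9236   193,299.6945
  Σ                 51,064.5062   198,754.8196
Price P = Σ PV = 51,064.5062.
Macaulay duration = Σ(t·PV) / P = 198,754.8196 / 51,064.5062 = 3.89223 half-year periods.
In years: 3.89223 / 2 = 1.94612 years.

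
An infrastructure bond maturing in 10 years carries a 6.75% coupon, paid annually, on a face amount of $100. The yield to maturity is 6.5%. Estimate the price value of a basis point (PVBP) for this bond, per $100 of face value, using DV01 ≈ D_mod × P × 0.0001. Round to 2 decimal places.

$0.07

Periodic yield y = 0.065.
  t   CF        PV=CF/(1+0.065)^t    t·PV
  1         6.75         6.3380         6.3380
  2         6.75         5.9512        11.9024
  3         6.75         5.5880        16.7639
  4         6.75         5.2469        20.9877
  5         6.75         4.9267        24.6335
  6         6.75         4.6260        27.7560
  7         6.75         4.3437        30.4057
  8         6.75         4.0786        32.6285
  9         6.75         3.8296        34.4667
  10      106.75        56.8685       568.6850
  Σ                    101.7972       774.5675
P = 101.7972; D_Mac = 7.60893 yrs; D_mod = 7.14453 yrs.
DV01 ≈ 7.14453 × 101.7972 × 0.0001 = 0.072729.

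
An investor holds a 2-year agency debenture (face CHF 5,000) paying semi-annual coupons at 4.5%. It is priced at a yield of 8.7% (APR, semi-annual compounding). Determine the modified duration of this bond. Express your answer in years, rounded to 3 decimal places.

1.851 years

Periodic yield y = 0.0435. First find Macaulay duration:
  t   CF        PV=CF/(1+0.0435)^t    t·PV
  1       112.50       107.8103       107.8103
  2       112.50       103.3160       206.6320
  3       112.50        99.0091       297.0273
  4     5,112.50     4,311.8486    17,247.3946
  Σ                  4,621.9840    17,858.8642
P = 4,621.9840; Macaulay duration = 17,858.8642 / 4,621.9840 = 3.86390 half-year periods = 1.93195 years.
Modified duration = D_Mac / (1 + y) = 1.93195 / 1.0435 = 1.85141 years.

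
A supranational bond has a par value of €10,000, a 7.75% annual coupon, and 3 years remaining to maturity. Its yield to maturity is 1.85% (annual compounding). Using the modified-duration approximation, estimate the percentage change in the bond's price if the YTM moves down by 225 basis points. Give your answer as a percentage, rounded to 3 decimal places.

Periodic yield y = 0.0185. Modified duration first:
  t   CF        PV=CF/(1+0.0185)^t    t·PV
  1       775.00       760.9229       760.9229
  2       775.00       747.1015     1,494.2031
  3    10,775.00    10,198.4502    30,595.3506
  Σ                 11,706.4747    32,850.4766
P = 11,706.4747; D_Mac = 2.80618 yrs; D_mod = 2.80618/(1+0.0185) = 2.75521 yrs.
ΔP/P ≈ -D_mod · Δy = -2.75521 × (-0.0225) = +0.061992 = +6.1992%.

+6.199%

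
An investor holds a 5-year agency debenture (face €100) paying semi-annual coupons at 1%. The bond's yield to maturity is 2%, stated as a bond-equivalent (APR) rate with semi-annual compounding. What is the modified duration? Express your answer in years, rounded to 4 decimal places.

4.8377 years

Periodic yield y = 0.01. First find Macaulay duration:
  t   CF        PV=CF/(1+0.01)^t    t·PV
  1         0.50         0.4950         0.4950
  2         0.50         0.4901         0.9803
  3         0.50         0.4853         1.4559
  4         0.50         0.4805         1.9220
  5         0.50         0.4757         2.3787
  6         0.50         0.4710         2.8261
  7         0.50         0.4664         3.2645
  8         0.50         0.4617         3.6939
  9         0.50         0.4572         4.1145
  10      100.50        90.9813       909.8134
  Σ                     95.2643       930.9444
P = 95.2643; Macaulay duration = 930.9444 / 95.2643 = 9.77222 half-year periods = 4.88611 years.
Modified duration = D_Mac / (1 + y) = 4.88611 / 1.01 = 4.83773 years.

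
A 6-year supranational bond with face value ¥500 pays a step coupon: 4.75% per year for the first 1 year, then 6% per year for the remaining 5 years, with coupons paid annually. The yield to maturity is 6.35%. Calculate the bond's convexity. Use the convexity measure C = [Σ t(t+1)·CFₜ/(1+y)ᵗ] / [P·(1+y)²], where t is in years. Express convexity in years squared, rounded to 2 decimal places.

With y = 0.0635:
  t   CF        PV=CF/(1+0.0635)^t    t·PV        t(t+1)·PV
  1        23.75        22.3319        22.3319          44.6638
  2        30.00        26.5244        53.0489         159.1467
  3        30.00        24.9407        74.8221         299.2885
  4        30.00        23.4515        93.8061         469.0307
  5        30.00        22.0513       110.2564         661.5384
  6       530.00       366.3118     2,197.8708      15,385.0954
  Σ                    485.6117     2,552.1362      17,018.7635
P = 485.6117.
Convexity = Σ t(t+1)·PV / [P·(1+y)²] = 17,018.7635 / (485.6117 × 1.131032) = 30.98588.

30.99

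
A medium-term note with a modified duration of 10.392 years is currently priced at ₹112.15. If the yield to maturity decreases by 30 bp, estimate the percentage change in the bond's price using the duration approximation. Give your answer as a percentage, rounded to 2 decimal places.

Duration approximation: ΔP/P ≈ -D_mod · Δy = -10.392 × (-0.003) = +0.031176.
As a percentage: +3.1176%.

+3.12%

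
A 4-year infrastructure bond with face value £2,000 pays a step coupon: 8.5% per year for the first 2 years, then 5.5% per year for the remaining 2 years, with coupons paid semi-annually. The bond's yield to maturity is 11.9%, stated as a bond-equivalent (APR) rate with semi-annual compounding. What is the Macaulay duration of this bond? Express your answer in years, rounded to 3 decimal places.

Periodic yield y = 0.0595. Discount each cash flow and weight by its period:
  t   CF        PV=CF/(1+0.0595)^t    t·PV
  1        85.00        80.2265        80.2265
  2        85.00        75.7211       151.4422
  3        85.00        71.4687       214.4062
  4        85.00        67.4551       269.8206
  5        55.00        41.1963       205.9813
  6        55.00        38.8827       233.2965
  7        55.00        36.6991       256.8940
  8     2,055.00     1,294.2082    10,353.6654
  Σ                  1,705.8578    11,765.7327
Price P = Σ PV = 1,705.8578.
Macaulay duration = Σ(t·PV) / P = 11,765.7327 / 1,705.8578 = 6.89725 half-year periods.
In years: 6.89725 / 2 = 3.44863 years.

3.449 years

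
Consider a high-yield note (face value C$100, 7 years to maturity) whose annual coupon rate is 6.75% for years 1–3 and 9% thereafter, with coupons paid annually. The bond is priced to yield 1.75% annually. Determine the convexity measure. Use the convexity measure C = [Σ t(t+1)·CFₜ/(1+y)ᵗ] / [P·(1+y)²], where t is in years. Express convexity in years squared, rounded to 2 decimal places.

43.14

With y = 0.0175:
  t   CF        PV=CF/(1+0.0175)^t    t·PV        t(t+1)·PV
  1         6.75         6.6339         6.6339          13.2678
  2         6.75         6.5198        13.0396          39.1189
  3         6.75         6.4077        19.2230          76.8921
  4         9.00         8.3966        33.5865         167.9325
  5         9.00         8.2522        41.2611         247.5664
  6         9.00         8.1103        48.6617         340.6319
  7       109.00        96.5352       675.7462       5,405.9696
  Σ                    140.8557       838.1520       6,291.3792
P = 140.8557.
Convexity = Σ t(t+1)·PV / [P·(1+y)²] = 6,291.3792 / (140.8557 × 1.035306) = 43.14224.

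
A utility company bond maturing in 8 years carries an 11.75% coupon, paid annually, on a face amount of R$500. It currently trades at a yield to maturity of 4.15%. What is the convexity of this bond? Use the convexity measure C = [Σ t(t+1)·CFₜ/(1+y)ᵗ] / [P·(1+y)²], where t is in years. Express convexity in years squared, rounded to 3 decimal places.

With y = 0.0415:
  t   CF        PV=CF/(1+0.0415)^t    t·PV        t(t+1)·PV
  1        58.75        56.4090        56.4090         112.8181
  2        58.75        54.1613       108.3227         324.9680
  3        58.75        52.0032       156.0096         624.0384
  4        58.75        49.9311       199.7242         998.6212
  5        58.75        47.9415       239.7074       1,438.2446
  6        58.75        46.0312       276.1872       1,933.3101
  7        58.75        44.1970       309.3791       2,475.0329
  8       558.75       403.5927     3,228.7419      29,058.6770
  Σ                    754.2670     4,574.4811      36,965.7102
P = 754.2670.
Convexity = Σ t(t+1)·PV / [P·(1+y)²] = 36,965.7102 / (754.2670 × 1.084722) = 45.18095.

45.181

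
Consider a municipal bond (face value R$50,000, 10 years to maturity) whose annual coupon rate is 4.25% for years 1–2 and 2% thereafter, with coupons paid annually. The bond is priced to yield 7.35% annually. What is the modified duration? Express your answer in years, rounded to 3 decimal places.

7.861 years

Periodic yield y = 0.0735. First find Macaulay duration:
  t   CF        PV=CF/(1+0.0735)^t    t·PV
  1     2,125.00     1,979.5063     1,979.5063
  2     2,125.00     1,843.9742     3,687.9484
  3     1,000.00       808.3396     2,425.0188
  4     1,000.00       752.9945     3,011.9780
  5     1,000.00       701.4388     3,507.1938
  6     1,000.00       653.4129     3,920.4774
  7     1,000.00       608.6753     4,260.7269
  8     1,000.00       567.0007     4,536.0058
  9     1,000.00       528.1795     4,753.6157
  10   51,000.00    25,092.8325   250,928.3254
  Σ                 33,536.3543   283,010.7965
P = 33,536.3543; Macaulay duration = 283,010.7965 / 33,536.3543 = 8.43893 years.
Modified duration = D_Mac / (1 + y) = 8.43893 / 1.0735 = 7.86113 years.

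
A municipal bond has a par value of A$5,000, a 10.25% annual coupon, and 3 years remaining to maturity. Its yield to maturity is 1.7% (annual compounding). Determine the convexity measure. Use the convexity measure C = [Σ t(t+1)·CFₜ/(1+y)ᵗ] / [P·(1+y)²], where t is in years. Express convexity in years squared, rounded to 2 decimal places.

With y = 0.017:
  t   CF        PV=CF/(1+0.017)^t    t·PV        t(t+1)·PV
  1       512.50       503.9331       503.9331       1,007.8663
  2       512.50       495.5095       991.0190       2,973.0569
  3     5,512.50     5,240.6571    15,721.9713      62,887.8851
  Σ                  6,240.0997    17,216.9234      66,868.8082
P = 6,240.0997.
Convexity = Σ t(t+1)·PV / [P·(1+y)²] = 66,868.8082 / (6,240.0997 × 1.034289) = 10.36073.

10.36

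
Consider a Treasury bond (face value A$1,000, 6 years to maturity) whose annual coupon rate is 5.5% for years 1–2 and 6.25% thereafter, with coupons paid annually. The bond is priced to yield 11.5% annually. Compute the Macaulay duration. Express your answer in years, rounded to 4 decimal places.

Periodic yield y = 0.115. Discount each cash flow and weight by its year:
  t   CF        PV=CF/(1+0.115)^t    t·PV
  1        55.00        49.3274        49.3274
  2        55.00        44.2398        88.4796
  3        62.50        45.0874       135.2623
  4        62.50        40.4372       161.7486
  5        62.50        36.2665       181.3325
  6     1,062.50       552.9422     3,317.6532
  Σ                    768.3004     3,933.8035
Price P = Σ PV = 768.3004.
Macaulay duration = Σ(t·PV) / P = 3,933.8035 / 768.3004 = 5.12014 years.

5.1201 years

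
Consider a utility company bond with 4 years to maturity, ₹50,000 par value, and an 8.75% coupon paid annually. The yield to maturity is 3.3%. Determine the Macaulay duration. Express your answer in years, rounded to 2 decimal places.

3.59 years

Periodic yield y = 0.033. Discount each cash flow and weight by its year:
  t   CF        PV=CF/(1+0.033)^t    t·PV
  1     4,375.00     4,235.2372     4,235.2372
  2     4,375.00     4,099.9392     8,199.8784
  3     4,375.00     3,968.9634    11,906.8902
  4    54,375.00    47,752.7057   191,010.8227
  Σ                 60,056.8454   215,352.8284
Price P = Σ PV = 60,056.8454.
Macaulay duration = Σ(t·PV) / P = 215,352.8284 / 60,056.8454 = 3.58582 years.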